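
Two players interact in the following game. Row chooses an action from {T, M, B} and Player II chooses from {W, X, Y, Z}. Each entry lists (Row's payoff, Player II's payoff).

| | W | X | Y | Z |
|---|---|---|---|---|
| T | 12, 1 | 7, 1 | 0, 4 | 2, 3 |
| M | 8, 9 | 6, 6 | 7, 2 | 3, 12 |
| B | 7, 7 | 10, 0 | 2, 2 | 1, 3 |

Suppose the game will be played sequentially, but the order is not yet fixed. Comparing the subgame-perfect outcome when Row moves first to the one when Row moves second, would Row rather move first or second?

first

If Row leads: Player II's best replies are T→Y, M→Z, B→W; Row's induced payoffs 0, 3, 7; outcome (B, W), payoffs (7, 7).
If Player II leads: Row's best replies are W→T, X→B, Y→M, Z→M; Player II's induced payoffs 1, 0, 2, 12; outcome (M, Z), payoffs (3, 12).
Row gets 7 moving first and 3 moving second, so Row prefers to move first.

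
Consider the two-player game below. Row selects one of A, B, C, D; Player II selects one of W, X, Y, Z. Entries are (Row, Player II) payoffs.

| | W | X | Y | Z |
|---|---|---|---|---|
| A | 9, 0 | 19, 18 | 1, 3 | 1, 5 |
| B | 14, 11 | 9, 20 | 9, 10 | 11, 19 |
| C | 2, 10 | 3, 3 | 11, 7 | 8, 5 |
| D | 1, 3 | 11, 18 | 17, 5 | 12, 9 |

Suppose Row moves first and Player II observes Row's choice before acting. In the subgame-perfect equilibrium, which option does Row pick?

Work backward from Player II's decision.
- A: BR = X, leader payoff 19.
- B: BR = X, leader payoff 9.
- C: BR = W, leader payoff 2.
- D: BR = X, leader payoff 11.
Row's induced payoffs are 19, 9, 2, 11, so Row commits to A. Subgame-perfect outcome: (A, X) with payoffs (19, 18).

A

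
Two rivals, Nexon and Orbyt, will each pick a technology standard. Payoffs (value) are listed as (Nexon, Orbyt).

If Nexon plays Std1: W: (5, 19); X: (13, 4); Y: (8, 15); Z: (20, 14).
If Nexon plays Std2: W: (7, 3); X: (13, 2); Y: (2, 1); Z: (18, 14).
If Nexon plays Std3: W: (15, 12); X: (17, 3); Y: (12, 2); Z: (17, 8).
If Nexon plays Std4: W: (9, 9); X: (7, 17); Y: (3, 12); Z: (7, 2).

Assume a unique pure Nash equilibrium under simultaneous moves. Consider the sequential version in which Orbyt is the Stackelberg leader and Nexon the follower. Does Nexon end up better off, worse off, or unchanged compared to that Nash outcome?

Nexon best-responds to each possible Orbyt move:
- W: Nexon compares 5, 7, 15, 9 and picks Std3; Orbyt would get 12.
- X: Nexon compares 13, 13, 17, 7 and picks Std3; Orbyt would get 3.
- Y: Nexon compares 8, 2, 12, 3 and picks Std3; Orbyt would get 2.
- Z: Nexon compares 20, 18, 17, 7 and picks Std1; Orbyt would get 14.
Maximizing over 12, 3, 2, 14, Orbyt chooses Z. Subgame-perfect outcome: (Std1, Z) with payoffs (20, 14).
Under simultaneous play:
Nexon's best replies: W→Std3; X→Std3; Y→Std3; Z→Std1.
Orbyt's best replies: Std1→W; Std2→Z; Std3→W; Std4→X.
Only (Std3, W) has each player best-responding; Nash payoffs (15, 12).
Nexon earns 20 sequentially versus 15 at the Nash outcome: better off.

better off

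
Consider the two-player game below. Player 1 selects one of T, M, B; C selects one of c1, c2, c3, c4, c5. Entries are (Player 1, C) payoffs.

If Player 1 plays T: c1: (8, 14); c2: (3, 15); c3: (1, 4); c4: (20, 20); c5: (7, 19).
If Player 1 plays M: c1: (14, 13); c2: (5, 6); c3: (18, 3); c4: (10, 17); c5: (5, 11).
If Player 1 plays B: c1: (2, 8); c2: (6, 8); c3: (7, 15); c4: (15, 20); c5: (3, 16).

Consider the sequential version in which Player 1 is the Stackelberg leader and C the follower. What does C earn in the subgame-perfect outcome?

20

C best-responds to each possible Player 1 move:
- T → C plays c4 (best of 14, 15, 4, 20, 19); Player 1 gets 20.
- M → C plays c4 (best of 13, 6, 3, 17, 11); Player 1 gets 10.
- B → C plays c4 (best of 8, 8, 15, 20, 16); Player 1 gets 15.
Player 1's induced payoffs are 20, 10, 15, so Player 1 commits to T. Subgame-perfect outcome: (T, c4) with payoffs (20, 20).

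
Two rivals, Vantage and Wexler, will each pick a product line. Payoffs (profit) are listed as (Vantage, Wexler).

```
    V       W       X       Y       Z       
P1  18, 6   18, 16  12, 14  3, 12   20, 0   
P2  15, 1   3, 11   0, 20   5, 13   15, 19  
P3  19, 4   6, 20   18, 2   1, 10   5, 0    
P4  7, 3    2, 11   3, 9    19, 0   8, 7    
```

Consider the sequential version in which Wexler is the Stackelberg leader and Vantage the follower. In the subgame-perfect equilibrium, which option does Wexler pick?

W

Backward induction with Wexler moving first.
- V: BR = P3, leader payoff 4.
- W: BR = P1, leader payoff 16.
- X: BR = P3, leader payoff 2.
- Y: BR = P4, leader payoff 0.
- Z: BR = P1, leader payoff 0.
Among 4, 16, 2, 0, 0, the best is 16 at W. Subgame-perfect outcome: (P1, W) with payoffs (18, 16).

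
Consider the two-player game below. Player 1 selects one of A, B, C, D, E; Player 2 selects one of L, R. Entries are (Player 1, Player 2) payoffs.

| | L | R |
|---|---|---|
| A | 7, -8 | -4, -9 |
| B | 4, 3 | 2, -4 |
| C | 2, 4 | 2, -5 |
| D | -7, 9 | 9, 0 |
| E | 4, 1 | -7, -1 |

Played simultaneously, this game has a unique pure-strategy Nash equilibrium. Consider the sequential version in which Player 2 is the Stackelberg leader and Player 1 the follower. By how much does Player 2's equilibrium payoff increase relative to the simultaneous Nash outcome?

8

Work backward from Player 1's decision.
- L: Player 1 compares 7, 4, 2, -7, 4 and picks A; Player 2 would get -8.
- R: Player 1 compares -4, 2, 2, 9, -7 and picks D; Player 2 would get 0.
Player 2's induced payoffs are -8, 0, so Player 2 commits to R. Subgame-perfect outcome: (D, R) with payoffs (9, 0).
Under simultaneous play:
Player 1's best replies: L→A; R→D.
Player 2's best replies: A→L; B→L; C→L; D→L; E→L.
The unique mutual best reply is (A, L), giving (7, -8).
Player 2's commitment gain: 0 − -8 = 8.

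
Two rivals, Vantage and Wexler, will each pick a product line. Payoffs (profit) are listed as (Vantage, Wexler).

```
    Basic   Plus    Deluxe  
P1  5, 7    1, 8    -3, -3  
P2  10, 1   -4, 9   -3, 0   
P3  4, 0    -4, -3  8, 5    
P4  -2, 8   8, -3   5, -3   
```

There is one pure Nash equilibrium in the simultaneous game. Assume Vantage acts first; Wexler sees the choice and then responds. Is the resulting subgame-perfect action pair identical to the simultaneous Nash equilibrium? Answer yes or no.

yes

Backward induction with Vantage moving first.
- P1: Wexler compares 7, 8, -3 and picks Plus; Vantage would get 1.
- P2: Wexler compares 1, 9, 0 and picks Plus; Vantage would get -4.
- P3: Wexler compares 0, -3, 5 and picks Deluxe; Vantage would get 8.
- P4: Wexler compares 8, -3, -3 and picks Basic; Vantage would get -2.
Among 1, -4, 8, -2, the best is 8 at P3. Subgame-perfect outcome: (P3, Deluxe) with payoffs (8, 5).
For the simultaneous game, intersect best replies.
Vantage's best replies: Basic→P2; Plus→P4; Deluxe→P3.
Wexler's best replies: P1→Plus; P2→Plus; P3→Deluxe; P4→Basic.
Only (P3, Deluxe) has each player best-responding; Nash payoffs (8, 5).
Sequential outcome (P3, Deluxe) coincides with the Nash profile (P3, Deluxe).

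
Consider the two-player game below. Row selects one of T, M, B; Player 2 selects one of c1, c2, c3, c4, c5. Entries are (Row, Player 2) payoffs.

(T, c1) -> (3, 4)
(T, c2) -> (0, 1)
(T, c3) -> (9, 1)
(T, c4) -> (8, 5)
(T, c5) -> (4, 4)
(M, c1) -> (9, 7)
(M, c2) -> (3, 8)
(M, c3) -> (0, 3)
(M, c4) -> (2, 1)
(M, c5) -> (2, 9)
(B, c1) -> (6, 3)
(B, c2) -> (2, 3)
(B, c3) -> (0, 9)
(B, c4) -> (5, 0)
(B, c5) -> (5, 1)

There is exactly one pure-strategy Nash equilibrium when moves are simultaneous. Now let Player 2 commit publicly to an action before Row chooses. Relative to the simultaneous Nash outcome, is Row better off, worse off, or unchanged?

worse off

Backward induction with Player 2 moving first.
- c1 → Row plays M (best of 3, 9, 6); Player 2 gets 7.
- c2 → Row plays M (best of 0, 3, 2); Player 2 gets 8.
- c3 → Row plays T (best of 9, 0, 0); Player 2 gets 1.
- c4 → Row plays T (best of 8, 2, 5); Player 2 gets 5.
- c5 → Row plays B (best of 4, 2, 5); Player 2 gets 1.
Maximizing over 7, 8, 1, 5, 1, Player 2 chooses c2. Subgame-perfect outcome: (M, c2) with payoffs (3, 8).
Under simultaneous play:
Row's best replies: c1→M; c2→M; c3→T; c4→T; c5→B.
Player 2's best replies: T→c4; M→c5; B→c3.
The unique mutual best reply is (T, c4), giving (8, 5).
Row earns 3 sequentially versus 8 at the Nash outcome: worse off.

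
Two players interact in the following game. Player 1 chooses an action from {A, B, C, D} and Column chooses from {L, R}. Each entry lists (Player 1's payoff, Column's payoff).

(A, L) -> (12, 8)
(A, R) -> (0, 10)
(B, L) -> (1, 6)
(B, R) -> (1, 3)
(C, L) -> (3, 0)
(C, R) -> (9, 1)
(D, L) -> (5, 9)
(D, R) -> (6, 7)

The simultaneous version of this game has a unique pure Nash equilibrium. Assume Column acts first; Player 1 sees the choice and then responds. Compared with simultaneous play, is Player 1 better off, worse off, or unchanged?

Work backward from Player 1's decision.
- L → Player 1 plays A (best of 12, 1, 3, 5); Column gets 8.
- R → Player 1 plays C (best of 0, 1, 9, 6); Column gets 1.
Maximizing over 8, 1, Column chooses L. Subgame-perfect outcome: (A, L) with payoffs (12, 8).
Now find the simultaneous Nash equilibrium.
Player 1's best replies: L→A; R→C.
Column's best replies: A→R; B→L; C→R; D→L.
The unique mutual best reply is (C, R), giving (9, 1).
Player 1 earns 12 sequentially versus 9 at the Nash outcome: better off.

better off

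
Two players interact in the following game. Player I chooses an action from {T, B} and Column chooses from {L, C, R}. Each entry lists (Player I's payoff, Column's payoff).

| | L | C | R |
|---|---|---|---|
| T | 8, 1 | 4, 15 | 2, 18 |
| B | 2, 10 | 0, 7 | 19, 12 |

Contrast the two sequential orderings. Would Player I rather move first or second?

first

If Player I leads: Column's best replies are T→R, B→R; Player I's induced payoffs 2, 19; outcome (B, R), payoffs (19, 12).
If Column leads: Player I's best replies are L→T, C→T, R→B; Column's induced payoffs 1, 15, 12; outcome (T, C), payoffs (4, 15).
Player I gets 19 moving first and 4 moving second, so Player I prefers to move first.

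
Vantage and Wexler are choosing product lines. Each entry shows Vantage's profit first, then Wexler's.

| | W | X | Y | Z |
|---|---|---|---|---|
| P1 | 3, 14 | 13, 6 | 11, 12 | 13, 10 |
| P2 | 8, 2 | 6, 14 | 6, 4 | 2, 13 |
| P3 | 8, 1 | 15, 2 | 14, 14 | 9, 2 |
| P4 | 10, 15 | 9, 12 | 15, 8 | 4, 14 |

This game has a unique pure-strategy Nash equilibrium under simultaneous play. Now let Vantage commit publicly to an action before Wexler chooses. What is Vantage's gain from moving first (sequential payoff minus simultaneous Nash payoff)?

4

Work backward from Wexler's decision.
- P1: BR = W, leader payoff 3.
- P2: BR = X, leader payoff 6.
- P3: BR = Y, leader payoff 14.
- P4: BR = W, leader payoff 10.
Maximizing over 3, 6, 14, 10, Vantage chooses P3. Subgame-perfect outcome: (P3, Y) with payoffs (14, 14).
Under simultaneous play:
Vantage's best replies: W→P4; X→P3; Y→P4; Z→P1.
Wexler's best replies: P1→W; P2→X; P3→Y; P4→W.
The unique mutual best reply is (P4, W), giving (10, 15).
Vantage's commitment gain: 14 − 10 = 4.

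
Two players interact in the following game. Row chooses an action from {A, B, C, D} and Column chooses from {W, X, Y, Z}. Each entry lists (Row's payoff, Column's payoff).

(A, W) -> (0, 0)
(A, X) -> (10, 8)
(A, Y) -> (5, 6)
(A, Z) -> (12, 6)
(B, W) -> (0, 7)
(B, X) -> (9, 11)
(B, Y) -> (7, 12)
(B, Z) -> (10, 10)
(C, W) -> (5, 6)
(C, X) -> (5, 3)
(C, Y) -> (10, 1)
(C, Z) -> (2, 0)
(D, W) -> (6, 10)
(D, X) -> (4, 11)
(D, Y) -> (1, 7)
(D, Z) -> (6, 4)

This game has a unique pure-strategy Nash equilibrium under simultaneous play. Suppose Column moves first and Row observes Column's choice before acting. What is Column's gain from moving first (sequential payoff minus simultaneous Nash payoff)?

2

Row best-responds to each possible Column move:
- W → Row plays D (best of 0, 0, 5, 6); Column gets 10.
- X → Row plays A (best of 10, 9, 5, 4); Column gets 8.
- Y → Row plays C (best of 5, 7, 10, 1); Column gets 1.
- Z → Row plays A (best of 12, 10, 2, 6); Column gets 6.
Maximizing over 10, 8, 1, 6, Column chooses W. Subgame-perfect outcome: (D, W) with payoffs (6, 10).
For the simultaneous game, intersect best replies.
Row's best replies: W→D; X→A; Y→C; Z→A.
Column's best replies: A→X; B→Y; C→W; D→X.
Only (A, X) has each player best-responding; Nash payoffs (10, 8).
Column's commitment gain: 10 − 8 = 2.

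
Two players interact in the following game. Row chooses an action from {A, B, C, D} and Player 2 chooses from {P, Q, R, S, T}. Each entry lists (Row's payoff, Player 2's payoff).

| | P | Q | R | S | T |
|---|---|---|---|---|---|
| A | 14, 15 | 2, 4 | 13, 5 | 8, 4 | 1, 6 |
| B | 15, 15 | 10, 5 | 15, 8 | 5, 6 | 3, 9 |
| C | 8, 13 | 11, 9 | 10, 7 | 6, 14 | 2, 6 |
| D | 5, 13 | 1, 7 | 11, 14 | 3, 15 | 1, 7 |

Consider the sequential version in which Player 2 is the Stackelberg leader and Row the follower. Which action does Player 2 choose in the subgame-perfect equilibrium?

P

Solve by backward induction (Player 2 leads).
- P → Row plays B (best of 14, 15, 8, 5); Player 2 gets 15.
- Q → Row plays C (best of 2, 10, 11, 1); Player 2 gets 9.
- R → Row plays B (best of 13, 15, 10, 11); Player 2 gets 8.
- S → Row plays A (best of 8, 5, 6, 3); Player 2 gets 4.
- T → Row plays B (best of 1, 3, 2, 1); Player 2 gets 9.
Player 2's induced payoffs are 15, 9, 8, 4, 9, so Player 2 commits to P. Subgame-perfect outcome: (B, P) with payoffs (15, 15).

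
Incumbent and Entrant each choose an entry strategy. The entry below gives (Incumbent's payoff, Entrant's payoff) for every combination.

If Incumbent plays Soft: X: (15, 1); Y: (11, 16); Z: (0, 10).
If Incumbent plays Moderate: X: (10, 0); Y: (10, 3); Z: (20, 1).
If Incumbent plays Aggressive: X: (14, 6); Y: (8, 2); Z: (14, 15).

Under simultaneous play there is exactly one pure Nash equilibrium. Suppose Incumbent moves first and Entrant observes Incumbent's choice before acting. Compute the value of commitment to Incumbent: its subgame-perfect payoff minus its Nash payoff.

Work backward from Entrant's decision.
- Soft: Entrant compares 1, 16, 10 and picks Y; Incumbent would get 11.
- Moderate: Entrant compares 0, 3, 1 and picks Y; Incumbent would get 10.
- Aggressive: Entrant compares 6, 2, 15 and picks Z; Incumbent would get 14.
Among 11, 10, 14, the best is 14 at Aggressive. Subgame-perfect outcome: (Aggressive, Z) with payoffs (14, 15).
Now find the simultaneous Nash equilibrium.
Incumbent's best replies: X→Soft; Y→Soft; Z→Moderate.
Entrant's best replies: Soft→Y; Moderate→Y; Aggressive→Z.
Only (Soft, Y) has each player best-responding; Nash payoffs (11, 16).
Incumbent's commitment gain: 14 − 11 = 3.

3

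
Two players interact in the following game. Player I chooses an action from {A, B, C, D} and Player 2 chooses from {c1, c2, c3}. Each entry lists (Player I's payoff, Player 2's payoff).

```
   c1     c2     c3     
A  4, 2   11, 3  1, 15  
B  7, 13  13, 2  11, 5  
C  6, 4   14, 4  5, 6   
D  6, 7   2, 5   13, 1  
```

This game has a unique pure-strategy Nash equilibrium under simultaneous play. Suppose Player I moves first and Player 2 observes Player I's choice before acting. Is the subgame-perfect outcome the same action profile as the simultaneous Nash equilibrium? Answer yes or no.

yes

Player 2 best-responds to each possible Player I move:
- A: BR = c3, leader payoff 1.
- B: BR = c1, leader payoff 7.
- C: BR = c3, leader payoff 5.
- D: BR = c1, leader payoff 6.
Among 1, 7, 5, 6, the best is 7 at B. Subgame-perfect outcome: (B, c1) with payoffs (7, 13).
Under simultaneous play:
Player I's best replies: c1→B; c2→C; c3→D.
Player 2's best replies: A→c3; B→c1; C→c3; D→c1.
The unique mutual best reply is (B, c1), giving (7, 13).
Sequential outcome (B, c1) coincides with the Nash profile (B, c1).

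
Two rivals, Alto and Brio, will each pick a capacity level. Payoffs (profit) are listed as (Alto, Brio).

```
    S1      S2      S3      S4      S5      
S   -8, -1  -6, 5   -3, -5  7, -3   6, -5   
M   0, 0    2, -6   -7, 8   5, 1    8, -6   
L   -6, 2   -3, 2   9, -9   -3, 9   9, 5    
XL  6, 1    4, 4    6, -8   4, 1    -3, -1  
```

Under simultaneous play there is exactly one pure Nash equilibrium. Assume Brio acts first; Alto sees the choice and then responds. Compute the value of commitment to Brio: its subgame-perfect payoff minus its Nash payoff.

1

Work backward from Alto's decision.
- S1: Alto compares -8, 0, -6, 6 and picks XL; Brio would get 1.
- S2: Alto compares -6, 2, -3, 4 and picks XL; Brio would get 4.
- S3: Alto compares -3, -7, 9, 6 and picks L; Brio would get -9.
- S4: Alto compares 7, 5, -3, 4 and picks S; Brio would get -3.
- S5: Alto compares 6, 8, 9, -3 and picks L; Brio would get 5.
Maximizing over 1, 4, -9, -3, 5, Brio chooses S5. Subgame-perfect outcome: (L, S5) with payoffs (9, 5).
Under simultaneous play:
Alto's best replies: S1→XL; S2→XL; S3→L; S4→S; S5→L.
Brio's best replies: S→S2; M→S3; L→S4; XL→S2.
The unique mutual best reply is (XL, S2), giving (4, 4).
Brio's commitment gain: 5 − 4 = 1.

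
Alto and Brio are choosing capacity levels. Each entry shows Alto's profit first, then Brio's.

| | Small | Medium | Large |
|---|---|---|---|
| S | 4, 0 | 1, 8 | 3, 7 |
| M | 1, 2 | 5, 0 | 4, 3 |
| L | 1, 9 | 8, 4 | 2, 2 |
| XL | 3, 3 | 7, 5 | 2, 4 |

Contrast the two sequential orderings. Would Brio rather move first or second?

second

If Alto leads: Brio's best replies are S→Medium, M→Large, L→Small, XL→Medium; Alto's induced payoffs 1, 4, 1, 7; outcome (XL, Medium), payoffs (7, 5).
If Brio leads: Alto's best replies are Small→S, Medium→L, Large→M; Brio's induced payoffs 0, 4, 3; outcome (L, Medium), payoffs (8, 4).
Brio gets 4 moving first and 5 moving second, so Brio prefers to move second.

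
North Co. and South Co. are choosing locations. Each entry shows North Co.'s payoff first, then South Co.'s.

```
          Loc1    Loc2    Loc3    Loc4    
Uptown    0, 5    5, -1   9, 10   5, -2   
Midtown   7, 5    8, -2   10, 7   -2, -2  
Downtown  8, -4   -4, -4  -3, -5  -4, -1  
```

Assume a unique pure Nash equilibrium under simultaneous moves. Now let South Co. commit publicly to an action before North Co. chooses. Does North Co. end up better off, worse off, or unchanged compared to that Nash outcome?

Backward induction with South Co. moving first.
- Loc1: BR = Downtown, leader payoff -4.
- Loc2: BR = Midtown, leader payoff -2.
- Loc3: BR = Midtown, leader payoff 7.
- Loc4: BR = Uptown, leader payoff -2.
South Co.'s induced payoffs are -4, -2, 7, -2, so South Co. commits to Loc3. Subgame-perfect outcome: (Midtown, Loc3) with payoffs (10, 7).
Now find the simultaneous Nash equilibrium.
North Co.'s best replies: Loc1→Downtown; Loc2→Midtown; Loc3→Midtown; Loc4→Uptown.
South Co.'s best replies: Uptown→Loc3; Midtown→Loc3; Downtown→Loc4.
Only (Midtown, Loc3) has each player best-responding; Nash payoffs (10, 7).
North Co. earns 10 sequentially versus 10 at the Nash outcome: unchanged.

unchanged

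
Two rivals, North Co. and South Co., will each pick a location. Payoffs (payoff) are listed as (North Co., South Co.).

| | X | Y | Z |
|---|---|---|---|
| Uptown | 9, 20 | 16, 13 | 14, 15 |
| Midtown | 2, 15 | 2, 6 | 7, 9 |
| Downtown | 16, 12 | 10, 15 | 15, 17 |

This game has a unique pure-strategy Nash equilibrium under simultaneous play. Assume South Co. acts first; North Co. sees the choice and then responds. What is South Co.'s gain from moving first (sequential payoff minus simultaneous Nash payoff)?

0

Backward induction with South Co. moving first.
- X: BR = Downtown, leader payoff 12.
- Y: BR = Uptown, leader payoff 13.
- Z: BR = Downtown, leader payoff 17.
Maximizing over 12, 13, 17, South Co. chooses Z. Subgame-perfect outcome: (Downtown, Z) with payoffs (15, 17).
Under simultaneous play:
North Co.'s best replies: X→Downtown; Y→Uptown; Z→Downtown.
South Co.'s best replies: Uptown→X; Midtown→X; Downtown→Z.
The unique mutual best reply is (Downtown, Z), giving (15, 17).
South Co.'s commitment gain: 17 − 17 = 0.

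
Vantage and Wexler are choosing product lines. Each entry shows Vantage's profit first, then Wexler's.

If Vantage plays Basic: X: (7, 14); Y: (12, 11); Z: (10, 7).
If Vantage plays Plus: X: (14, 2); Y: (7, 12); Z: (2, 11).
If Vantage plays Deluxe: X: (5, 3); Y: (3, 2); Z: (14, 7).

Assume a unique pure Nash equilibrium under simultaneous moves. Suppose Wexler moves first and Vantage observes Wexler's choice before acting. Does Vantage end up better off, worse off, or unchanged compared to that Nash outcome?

worse off

Work backward from Vantage's decision.
- X: BR = Plus, leader payoff 2.
- Y: BR = Basic, leader payoff 11.
- Z: BR = Deluxe, leader payoff 7.
Maximizing over 2, 11, 7, Wexler chooses Y. Subgame-perfect outcome: (Basic, Y) with payoffs (12, 11).
Now find the simultaneous Nash equilibrium.
Vantage's best replies: X→Plus; Y→Basic; Z→Deluxe.
Wexler's best replies: Basic→X; Plus→Y; Deluxe→Z.
The unique mutual best reply is (Deluxe, Z), giving (14, 7).
Vantage earns 12 sequentially versus 14 at the Nash outcome: worse off.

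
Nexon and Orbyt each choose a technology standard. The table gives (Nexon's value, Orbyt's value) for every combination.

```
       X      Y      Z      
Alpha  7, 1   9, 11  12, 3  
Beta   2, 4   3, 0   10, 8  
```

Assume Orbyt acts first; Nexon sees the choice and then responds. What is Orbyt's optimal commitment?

Y

Work backward from Nexon's decision.
- X → Nexon plays Alpha (best of 7, 2); Orbyt gets 1.
- Y → Nexon plays Alpha (best of 9, 3); Orbyt gets 11.
- Z → Nexon plays Alpha (best of 12, 10); Orbyt gets 3.
Maximizing over 1, 11, 3, Orbyt chooses Y. Subgame-perfect outcome: (Alpha, Y) with payoffs (9, 11).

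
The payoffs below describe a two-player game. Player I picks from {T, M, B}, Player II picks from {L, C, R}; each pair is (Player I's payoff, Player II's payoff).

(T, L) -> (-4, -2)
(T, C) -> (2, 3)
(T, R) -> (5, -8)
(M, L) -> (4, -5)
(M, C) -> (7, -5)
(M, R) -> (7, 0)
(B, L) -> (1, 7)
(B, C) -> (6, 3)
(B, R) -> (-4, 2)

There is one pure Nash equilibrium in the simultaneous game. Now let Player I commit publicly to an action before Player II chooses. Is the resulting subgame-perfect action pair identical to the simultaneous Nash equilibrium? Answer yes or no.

yes

Backward induction with Player I moving first.
- T: BR = C, leader payoff 2.
- M: BR = R, leader payoff 7.
- B: BR = L, leader payoff 1.
Maximizing over 2, 7, 1, Player I chooses M. Subgame-perfect outcome: (M, R) with payoffs (7, 0).
Now find the simultaneous Nash equilibrium.
Player I's best replies: L→M; C→M; R→M.
Player II's best replies: T→C; M→R; B→L.
The unique mutual best reply is (M, R), giving (7, 0).
Sequential outcome (M, R) coincides with the Nash profile (M, R).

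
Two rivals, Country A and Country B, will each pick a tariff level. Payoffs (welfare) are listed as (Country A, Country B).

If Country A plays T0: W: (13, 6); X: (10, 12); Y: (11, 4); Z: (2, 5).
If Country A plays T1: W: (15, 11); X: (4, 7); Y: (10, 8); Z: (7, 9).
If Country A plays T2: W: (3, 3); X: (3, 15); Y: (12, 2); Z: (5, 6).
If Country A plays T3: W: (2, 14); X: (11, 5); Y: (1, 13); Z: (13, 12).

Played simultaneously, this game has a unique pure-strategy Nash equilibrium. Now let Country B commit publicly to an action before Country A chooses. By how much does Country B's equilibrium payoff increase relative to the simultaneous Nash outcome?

1

Work backward from Country A's decision.
- W: Country A compares 13, 15, 3, 2 and picks T1; Country B would get 11.
- X: Country A compares 10, 4, 3, 11 and picks T3; Country B would get 5.
- Y: Country A compares 11, 10, 12, 1 and picks T2; Country B would get 2.
- Z: Country A compares 2, 7, 5, 13 and picks T3; Country B would get 12.
Maximizing over 11, 5, 2, 12, Country B chooses Z. Subgame-perfect outcome: (T3, Z) with payoffs (13, 12).
For the simultaneous game, intersect best replies.
Country A's best replies: W→T1; X→T3; Y→T2; Z→T3.
Country B's best replies: T0→X; T1→W; T2→X; T3→W.
Only (T1, W) has each player best-responding; Nash payoffs (15, 11).
Country B's commitment gain: 12 − 11 = 1.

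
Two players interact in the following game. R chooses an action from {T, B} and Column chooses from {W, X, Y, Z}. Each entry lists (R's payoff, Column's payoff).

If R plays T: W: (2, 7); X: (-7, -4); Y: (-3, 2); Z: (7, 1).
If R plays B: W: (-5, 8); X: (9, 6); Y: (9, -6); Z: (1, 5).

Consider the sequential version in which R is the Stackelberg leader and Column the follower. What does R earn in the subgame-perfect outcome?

Solve by backward induction (R leads).
- T: Column compares 7, -4, 2, 1 and picks W; R would get 2.
- B: Column compares 8, 6, -6, 5 and picks W; R would get -5.
Maximizing over 2, -5, R chooses T. Subgame-perfect outcome: (T, W) with payoffs (2, 7).

2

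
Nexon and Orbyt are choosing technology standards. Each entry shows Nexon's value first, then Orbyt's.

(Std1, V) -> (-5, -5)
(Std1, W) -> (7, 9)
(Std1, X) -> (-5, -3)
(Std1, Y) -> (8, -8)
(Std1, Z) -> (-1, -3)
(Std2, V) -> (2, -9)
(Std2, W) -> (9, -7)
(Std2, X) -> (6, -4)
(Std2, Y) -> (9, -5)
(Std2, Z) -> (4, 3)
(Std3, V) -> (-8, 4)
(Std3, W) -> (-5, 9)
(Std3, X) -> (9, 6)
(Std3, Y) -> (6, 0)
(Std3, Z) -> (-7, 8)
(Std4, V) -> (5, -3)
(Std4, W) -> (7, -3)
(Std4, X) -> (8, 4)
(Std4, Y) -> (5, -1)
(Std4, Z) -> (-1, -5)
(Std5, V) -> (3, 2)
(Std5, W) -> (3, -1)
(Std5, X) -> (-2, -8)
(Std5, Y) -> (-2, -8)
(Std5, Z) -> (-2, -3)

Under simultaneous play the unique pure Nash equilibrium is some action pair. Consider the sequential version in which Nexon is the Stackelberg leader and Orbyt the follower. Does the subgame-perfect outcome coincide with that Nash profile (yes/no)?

no

Solve by backward induction (Nexon leads).
- Std1 → Orbyt plays W (best of -5, 9, -3, -8, -3); Nexon gets 7.
- Std2 → Orbyt plays Z (best of -9, -7, -4, -5, 3); Nexon gets 4.
- Std3 → Orbyt plays W (best of 4, 9, 6, 0, 8); Nexon gets -5.
- Std4 → Orbyt plays X (best of -3, -3, 4, -1, -5); Nexon gets 8.
- Std5 → Orbyt plays V (best of 2, -1, -8, -8, -3); Nexon gets 3.
Nexon's induced payoffs are 7, 4, -5, 8, 3, so Nexon commits to Std4. Subgame-perfect outcome: (Std4, X) with payoffs (8, 4).
Under simultaneous play:
Nexon's best replies: V→Std4; W→Std2; X→Std3; Y→Std2; Z→Std2.
Orbyt's best replies: Std1→W; Std2→Z; Std3→W; Std4→X; Std5→V.
Only (Std2, Z) has each player best-responding; Nash payoffs (4, 3).
Sequential outcome (Std4, X) differs from the Nash profile (Std2, Z).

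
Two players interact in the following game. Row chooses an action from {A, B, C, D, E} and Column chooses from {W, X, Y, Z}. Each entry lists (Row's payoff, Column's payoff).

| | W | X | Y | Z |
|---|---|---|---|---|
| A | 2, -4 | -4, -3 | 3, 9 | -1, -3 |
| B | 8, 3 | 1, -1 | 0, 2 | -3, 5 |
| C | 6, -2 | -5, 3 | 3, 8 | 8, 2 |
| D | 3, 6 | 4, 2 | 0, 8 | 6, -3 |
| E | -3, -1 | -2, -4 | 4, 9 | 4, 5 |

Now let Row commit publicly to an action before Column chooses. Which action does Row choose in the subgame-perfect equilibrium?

E

Backward induction with Row moving first.
- A → Column plays Y (best of -4, -3, 9, -3); Row gets 3.
- B → Column plays Z (best of 3, -1, 2, 5); Row gets -3.
- C → Column plays Y (best of -2, 3, 8, 2); Row gets 3.
- D → Column plays Y (best of 6, 2, 8, -3); Row gets 0.
- E → Column plays Y (best of -1, -4, 9, 5); Row gets 4.
Row's induced payoffs are 3, -3, 3, 0, 4, so Row commits to E. Subgame-perfect outcome: (E, Y) with payoffs (4, 9).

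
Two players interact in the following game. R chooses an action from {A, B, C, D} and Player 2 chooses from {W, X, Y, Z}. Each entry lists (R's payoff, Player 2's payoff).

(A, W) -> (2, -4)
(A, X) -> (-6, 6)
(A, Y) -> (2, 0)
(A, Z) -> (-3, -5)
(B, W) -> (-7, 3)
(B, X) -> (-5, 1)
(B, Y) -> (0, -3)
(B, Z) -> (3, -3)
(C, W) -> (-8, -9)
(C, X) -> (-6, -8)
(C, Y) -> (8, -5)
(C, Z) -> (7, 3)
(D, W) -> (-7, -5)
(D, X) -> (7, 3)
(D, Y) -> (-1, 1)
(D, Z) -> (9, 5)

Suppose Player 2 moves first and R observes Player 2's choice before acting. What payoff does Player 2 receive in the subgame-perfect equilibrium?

R best-responds to each possible Player 2 move:
- W: BR = A, leader payoff -4.
- X: BR = D, leader payoff 3.
- Y: BR = C, leader payoff -5.
- Z: BR = D, leader payoff 5.
Among -4, 3, -5, 5, the best is 5 at Z. Subgame-perfect outcome: (D, Z) with payoffs (9, 5).

5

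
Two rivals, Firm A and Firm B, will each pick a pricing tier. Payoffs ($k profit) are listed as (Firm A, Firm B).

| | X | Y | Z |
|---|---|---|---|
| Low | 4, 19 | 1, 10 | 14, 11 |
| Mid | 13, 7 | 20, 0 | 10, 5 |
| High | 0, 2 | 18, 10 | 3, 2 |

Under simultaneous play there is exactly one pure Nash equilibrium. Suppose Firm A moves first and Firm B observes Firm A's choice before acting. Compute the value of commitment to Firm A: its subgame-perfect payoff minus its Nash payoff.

Solve by backward induction (Firm A leads).
- Low → Firm B plays X (best of 19, 10, 11); Firm A gets 4.
- Mid → Firm B plays X (best of 7, 0, 5); Firm A gets 13.
- High → Firm B plays Y (best of 2, 10, 2); Firm A gets 18.
Among 4, 13, 18, the best is 18 at High. Subgame-perfect outcome: (High, Y) with payoffs (18, 10).
Now find the simultaneous Nash equilibrium.
Firm A's best replies: X→Mid; Y→Mid; Z→Low.
Firm B's best replies: Low→X; Mid→X; High→Y.
The unique mutual best reply is (Mid, X), giving (13, 7).
Firm A's commitment gain: 18 − 13 = 5.

5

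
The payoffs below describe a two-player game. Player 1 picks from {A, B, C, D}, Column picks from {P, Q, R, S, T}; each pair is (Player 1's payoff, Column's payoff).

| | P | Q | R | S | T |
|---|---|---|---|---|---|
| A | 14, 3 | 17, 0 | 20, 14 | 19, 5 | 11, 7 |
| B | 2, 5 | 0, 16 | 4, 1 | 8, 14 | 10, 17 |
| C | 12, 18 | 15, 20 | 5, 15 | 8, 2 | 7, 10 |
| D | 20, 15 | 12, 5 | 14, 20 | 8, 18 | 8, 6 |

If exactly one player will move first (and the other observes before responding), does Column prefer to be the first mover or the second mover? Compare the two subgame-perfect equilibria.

first

If Player 1 leads: Column's best replies are A→R, B→T, C→Q, D→R; Player 1's induced payoffs 20, 10, 15, 14; outcome (A, R), payoffs (20, 14).
If Column leads: Player 1's best replies are P→D, Q→A, R→A, S→A, T→A; Column's induced payoffs 15, 0, 14, 5, 7; outcome (D, P), payoffs (20, 15).
Column gets 15 moving first and 14 moving second, so Column prefers to move first.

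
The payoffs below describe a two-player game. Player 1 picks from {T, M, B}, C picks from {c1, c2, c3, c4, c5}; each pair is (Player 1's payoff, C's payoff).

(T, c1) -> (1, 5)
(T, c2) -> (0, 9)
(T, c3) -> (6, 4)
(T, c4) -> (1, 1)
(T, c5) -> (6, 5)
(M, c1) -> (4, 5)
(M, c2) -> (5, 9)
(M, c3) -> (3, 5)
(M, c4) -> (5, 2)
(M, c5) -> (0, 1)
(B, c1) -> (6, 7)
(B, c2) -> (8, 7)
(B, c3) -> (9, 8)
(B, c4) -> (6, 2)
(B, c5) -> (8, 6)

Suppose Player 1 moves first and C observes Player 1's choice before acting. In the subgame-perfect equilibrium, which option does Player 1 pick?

B

Solve by backward induction (Player 1 leads).
- T: BR = c2, leader payoff 0.
- M: BR = c2, leader payoff 5.
- B: BR = c3, leader payoff 9.
Player 1's induced payoffs are 0, 5, 9, so Player 1 commits to B. Subgame-perfect outcome: (B, c3) with payoffs (9, 8).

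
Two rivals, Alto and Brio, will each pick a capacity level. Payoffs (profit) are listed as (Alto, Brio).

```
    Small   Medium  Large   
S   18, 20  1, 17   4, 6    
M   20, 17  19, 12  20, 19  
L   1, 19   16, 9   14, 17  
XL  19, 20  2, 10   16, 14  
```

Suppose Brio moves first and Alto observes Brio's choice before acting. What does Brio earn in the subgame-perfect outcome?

19

Solve by backward induction (Brio leads).
- Small: BR = M, leader payoff 17.
- Medium: BR = M, leader payoff 12.
- Large: BR = M, leader payoff 19.
Brio's induced payoffs are 17, 12, 19, so Brio commits to Large. Subgame-perfect outcome: (M, Large) with payoffs (20, 19).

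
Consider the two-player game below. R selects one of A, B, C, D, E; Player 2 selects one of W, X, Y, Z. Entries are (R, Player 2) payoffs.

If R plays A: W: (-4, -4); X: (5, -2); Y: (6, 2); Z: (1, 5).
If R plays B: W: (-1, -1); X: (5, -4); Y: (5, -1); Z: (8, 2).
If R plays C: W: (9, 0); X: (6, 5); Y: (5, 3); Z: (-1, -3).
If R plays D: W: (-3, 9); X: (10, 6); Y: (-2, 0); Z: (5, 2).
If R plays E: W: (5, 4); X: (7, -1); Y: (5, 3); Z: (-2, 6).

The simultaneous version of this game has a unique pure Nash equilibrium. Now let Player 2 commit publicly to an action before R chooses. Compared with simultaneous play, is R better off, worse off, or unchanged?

better off

Backward induction with Player 2 moving first.
- W → R plays C (best of -4, -1, 9, -3, 5); Player 2 gets 0.
- X → R plays D (best of 5, 5, 6, 10, 7); Player 2 gets 6.
- Y → R plays A (best of 6, 5, 5, -2, 5); Player 2 gets 2.
- Z → R plays B (best of 1, 8, -1, 5, -2); Player 2 gets 2.
Player 2's induced payoffs are 0, 6, 2, 2, so Player 2 commits to X. Subgame-perfect outcome: (D, X) with payoffs (10, 6).
For the simultaneous game, intersect best replies.
R's best replies: W→C; X→D; Y→A; Z→B.
Player 2's best replies: A→Z; B→Z; C→X; D→W; E→Z.
The unique mutual best reply is (B, Z), giving (8, 2).
R earns 10 sequentially versus 8 at the Nash outcome: better off.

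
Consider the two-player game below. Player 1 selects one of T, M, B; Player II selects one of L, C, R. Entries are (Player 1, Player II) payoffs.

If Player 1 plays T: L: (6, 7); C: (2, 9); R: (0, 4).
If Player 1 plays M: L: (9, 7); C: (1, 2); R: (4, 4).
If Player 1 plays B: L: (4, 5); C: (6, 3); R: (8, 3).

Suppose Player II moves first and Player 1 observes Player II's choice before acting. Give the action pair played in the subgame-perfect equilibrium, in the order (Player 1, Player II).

Player 1 best-responds to each possible Player II move:
- L: Player 1 compares 6, 9, 4 and picks M; Player II would get 7.
- C: Player 1 compares 2, 1, 6 and picks B; Player II would get 3.
- R: Player 1 compares 0, 4, 8 and picks B; Player II would get 3.
Player II's induced payoffs are 7, 3, 3, so Player II commits to L. Subgame-perfect outcome: (M, L) with payoffs (9, 7).

(M, L)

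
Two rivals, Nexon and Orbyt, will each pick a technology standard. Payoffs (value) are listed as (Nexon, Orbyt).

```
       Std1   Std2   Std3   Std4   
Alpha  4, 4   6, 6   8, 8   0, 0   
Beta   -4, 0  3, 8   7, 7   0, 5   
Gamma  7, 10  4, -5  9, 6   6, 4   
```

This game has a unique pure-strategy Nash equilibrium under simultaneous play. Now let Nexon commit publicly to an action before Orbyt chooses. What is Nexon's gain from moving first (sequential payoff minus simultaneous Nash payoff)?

Work backward from Orbyt's decision.
- Alpha → Orbyt plays Std3 (best of 4, 6, 8, 0); Nexon gets 8.
- Beta → Orbyt plays Std2 (best of 0, 8, 7, 5); Nexon gets 3.
- Gamma → Orbyt plays Std1 (best of 10, -5, 6, 4); Nexon gets 7.
Maximizing over 8, 3, 7, Nexon chooses Alpha. Subgame-perfect outcome: (Alpha, Std3) with payoffs (8, 8).
Under simultaneous play:
Nexon's best replies: Std1→Gamma; Std2→Alpha; Std3→Gamma; Std4→Gamma.
Orbyt's best replies: Alpha→Std3; Beta→Std2; Gamma→Std1.
The unique mutual best reply is (Gamma, Std1), giving (7, 10).
Nexon's commitment gain: 8 − 7 = 1.

1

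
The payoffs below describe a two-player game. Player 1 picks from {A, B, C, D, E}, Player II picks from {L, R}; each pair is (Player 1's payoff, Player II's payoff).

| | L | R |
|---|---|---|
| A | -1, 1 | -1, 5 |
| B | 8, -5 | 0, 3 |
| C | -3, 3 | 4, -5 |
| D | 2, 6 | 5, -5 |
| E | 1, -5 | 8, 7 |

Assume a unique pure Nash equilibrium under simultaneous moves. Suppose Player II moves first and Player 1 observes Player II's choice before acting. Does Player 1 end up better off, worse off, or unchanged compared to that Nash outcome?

unchanged

Backward induction with Player II moving first.
- L: Player 1 compares -1, 8, -3, 2, 1 and picks B; Player II would get -5.
- R: Player 1 compares -1, 0, 4, 5, 8 and picks E; Player II would get 7.
Player II's induced payoffs are -5, 7, so Player II commits to R. Subgame-perfect outcome: (E, R) with payoffs (8, 7).
For the simultaneous game, intersect best replies.
Player 1's best replies: L→B; R→E.
Player II's best replies: A→R; B→R; C→L; D→L; E→R.
Only (E, R) has each player best-responding; Nash payoffs (8, 7).
Player 1 earns 8 sequentially versus 8 at the Nash outcome: unchanged.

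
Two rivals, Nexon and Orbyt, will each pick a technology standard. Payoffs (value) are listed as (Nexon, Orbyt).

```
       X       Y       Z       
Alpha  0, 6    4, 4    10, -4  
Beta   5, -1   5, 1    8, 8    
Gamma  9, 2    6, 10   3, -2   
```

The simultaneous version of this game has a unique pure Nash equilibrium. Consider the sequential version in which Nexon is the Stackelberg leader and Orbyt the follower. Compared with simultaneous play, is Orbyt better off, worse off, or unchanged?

worse off

Work backward from Orbyt's decision.
- Alpha: BR = X, leader payoff 0.
- Beta: BR = Z, leader payoff 8.
- Gamma: BR = Y, leader payoff 6.
Among 0, 8, 6, the best is 8 at Beta. Subgame-perfect outcome: (Beta, Z) with payoffs (8, 8).
For the simultaneous game, intersect best replies.
Nexon's best replies: X→Gamma; Y→Gamma; Z→Alpha.
Orbyt's best replies: Alpha→X; Beta→Z; Gamma→Y.
The unique mutual best reply is (Gamma, Y), giving (6, 10).
Orbyt earns 8 sequentially versus 10 at the Nash outcome: worse off.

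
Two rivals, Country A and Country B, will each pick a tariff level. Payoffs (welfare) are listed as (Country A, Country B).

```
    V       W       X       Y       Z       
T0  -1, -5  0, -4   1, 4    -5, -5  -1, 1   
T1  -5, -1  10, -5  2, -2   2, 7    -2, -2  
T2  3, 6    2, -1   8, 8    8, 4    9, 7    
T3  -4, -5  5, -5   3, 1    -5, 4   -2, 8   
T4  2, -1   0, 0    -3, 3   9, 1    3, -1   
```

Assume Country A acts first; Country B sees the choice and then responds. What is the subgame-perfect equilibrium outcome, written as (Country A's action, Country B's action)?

(T2, X)

Backward induction with Country A moving first.
- T0 → Country B plays X (best of -5, -4, 4, -5, 1); Country A gets 1.
- T1 → Country B plays Y (best of -1, -5, -2, 7, -2); Country A gets 2.
- T2 → Country B plays X (best of 6, -1, 8, 4, 7); Country A gets 8.
- T3 → Country B plays Z (best of -5, -5, 1, 4, 8); Country A gets -2.
- T4 → Country B plays X (best of -1, 0, 3, 1, -1); Country A gets -3.
Among 1, 2, 8, -2, -3, the best is 8 at T2. Subgame-perfect outcome: (T2, X) with payoffs (8, 8).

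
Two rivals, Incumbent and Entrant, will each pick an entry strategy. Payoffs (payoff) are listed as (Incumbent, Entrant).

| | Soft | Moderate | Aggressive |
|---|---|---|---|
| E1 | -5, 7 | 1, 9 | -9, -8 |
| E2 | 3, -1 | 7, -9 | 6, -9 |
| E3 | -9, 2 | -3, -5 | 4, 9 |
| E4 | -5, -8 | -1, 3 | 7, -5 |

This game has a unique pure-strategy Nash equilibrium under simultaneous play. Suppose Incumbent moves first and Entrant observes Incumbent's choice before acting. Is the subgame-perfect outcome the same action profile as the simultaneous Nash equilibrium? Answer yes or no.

Entrant best-responds to each possible Incumbent move:
- E1 → Entrant plays Moderate (best of 7, 9, -8); Incumbent gets 1.
- E2 → Entrant plays Soft (best of -1, -9, -9); Incumbent gets 3.
- E3 → Entrant plays Aggressive (best of 2, -5, 9); Incumbent gets 4.
- E4 → Entrant plays Moderate (best of -8, 3, -5); Incumbent gets -1.
Among 1, 3, 4, -1, the best is 4 at E3. Subgame-perfect outcome: (E3, Aggressive) with payoffs (4, 9).
Under simultaneous play:
Incumbent's best replies: Soft→E2; Moderate→E2; Aggressive→E4.
Entrant's best replies: E1→Moderate; E2→Soft; E3→Aggressive; E4→Moderate.
The unique mutual best reply is (E2, Soft), giving (3, -1).
Sequential outcome (E3, Aggressive) differs from the Nash profile (E2, Soft).

no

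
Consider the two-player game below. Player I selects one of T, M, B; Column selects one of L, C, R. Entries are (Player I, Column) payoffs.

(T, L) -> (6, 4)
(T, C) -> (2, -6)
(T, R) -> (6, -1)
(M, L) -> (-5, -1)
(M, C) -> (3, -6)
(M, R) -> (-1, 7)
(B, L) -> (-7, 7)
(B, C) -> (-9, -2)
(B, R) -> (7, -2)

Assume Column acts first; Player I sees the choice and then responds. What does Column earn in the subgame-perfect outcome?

4

Solve by backward induction (Column leads).
- L: BR = T, leader payoff 4.
- C: BR = M, leader payoff -6.
- R: BR = B, leader payoff -2.
Column's induced payoffs are 4, -6, -2, so Column commits to L. Subgame-perfect outcome: (T, L) with payoffs (6, 4).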